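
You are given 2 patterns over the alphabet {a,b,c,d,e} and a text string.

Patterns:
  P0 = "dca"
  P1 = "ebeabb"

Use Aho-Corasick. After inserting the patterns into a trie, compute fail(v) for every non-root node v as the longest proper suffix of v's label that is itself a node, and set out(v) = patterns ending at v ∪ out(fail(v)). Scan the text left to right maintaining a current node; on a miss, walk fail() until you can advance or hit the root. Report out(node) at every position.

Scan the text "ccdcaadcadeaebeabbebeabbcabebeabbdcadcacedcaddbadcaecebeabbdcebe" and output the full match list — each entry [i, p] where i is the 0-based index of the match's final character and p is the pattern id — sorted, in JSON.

Build:
Trie (insert patterns):
  n0 'ε': d→1 e→4
  n1 'd': c→2
  n2 'dc': a→3
  n3 'dca': ·  ←P0
  n4 'e': b→5
  n5 'eb': e→6
  n6 'ebe': a→7
  n7 'ebea': b→8
  n8 'ebeab': b→9
  n9 'ebeabb': ·  ←P1

BFS fail/out derivation:
  n1('d'): parent n0 fail=0; on 'd' 0 → fail=0;  out ∅∪∅=∅
  n4('e'): parent n0 fail=0; on 'e' 0 → fail=0;  out ∅∪∅=∅
  n2('dc'): parent n1 fail=0; on 'c' 0 → fail=0;  out ∅∪∅=∅
  n5('eb'): parent n4 fail=0; on 'b' 0 → fail=0;  out ∅∪∅=∅
  n3('dca'): parent n2 fail=0; on 'a' 0 → fail=0;  out {0}∪∅={0}
  n6('ebe'): parent n5 fail=0; on 'e' 0 → fail=4;  out ∅∪∅=∅
  n7('ebea'): parent n6 fail=4; on 'a' 4→0 → fail=0;  out ∅∪∅=∅
  n8('ebeab'): parent n7 fail=0; on 'b' 0 → fail=0;  out ∅∪∅=∅
  n9('ebeabb'): parent n8 fail=0; on 'b' 0 → fail=0;  out {1}∪∅={1}

Scan:
[0] read 'c'  n0⇒n0
[1] read 'c'  n0⇒n0
[2] read 'd'  n0⇒n1
[3] read 'c'  n1⇒n2
[4] read 'a'  n2⇒n3  → match P0@[2:4]
[5] read 'a'  n3⇒n0 (via fail)
[6] read 'd'  n0⇒n1
[7] read 'c'  n1⇒n2
[8] read 'a'  n2⇒n3  → match P0@[6:8]
[9] read 'd'  n3⇒n1 (via fail)
[10] read 'e'  n1⇒n4 (via fail)
[11] read 'a'  n4⇒n0 (via fail)
[12] read 'e'  n0⇒n4
[13] read 'b'  n4⇒n5
[14] read 'e'  n5⇒n6
[15] read 'a'  n6⇒n7
[16] read 'b'  n7⇒n8
[17] read 'b'  n8⇒n9  → match P1@[12:17]
[18] read 'e'  n9⇒n4 (via fail)
[19] read 'b'  n4⇒n5
[20] read 'e'  n5⇒n6
[21] read 'a'  n6⇒n7
[22] read 'b'  n7⇒n8
[23] read 'b'  n8⇒n9  → match P1@[18:23]
[24] read 'c'  n9⇒n0 (via fail)
[25] read 'a'  n0⇒n0
[26] read 'b'  n0⇒n0
[27] read 'e'  n0⇒n4
[28] read 'b'  n4⇒n5
[29] read 'e'  n5⇒n6
[30] read 'a'  n6⇒n7
[31] read 'b'  n7⇒n8
[32] read 'b'  n8⇒n9  → match P1@[27:32]
[33] read 'd'  n9⇒n1 (via fail)
[34] read 'c'  n1⇒n2
[35] read 'a'  n2⇒n3  → match P0@[33:35]
[36] read 'd'  n3⇒n1 (via fail)
[37] read 'c'  n1⇒n2
[38] read 'a'  n2⇒n3  → match P0@[36:38]
[39] read 'c'  n3⇒n0 (via fail)
[40] read 'e'  n0⇒n4
[41] read 'd'  n4⇒n1 (via fail)
[42] read 'c'  n1⇒n2
[43] read 'a'  n2⇒n3  → match P0@[41:43]
[44] read 'd'  n3⇒n1 (via fail)
[45] read 'd'  n1⇒n1 (via fail)
[46] read 'b'  n1⇒n0 (via fail)
[47] read 'a'  n0⇒n0
[48] read 'd'  n0⇒n1
[49] read 'c'  n1⇒n2
[50] read 'a'  n2⇒n3  → match P0@[48:50]
[51] read 'e'  n3⇒n4 (via fail)
[52] read 'c'  n4⇒n0 (via fail)
[53] read 'e'  n0⇒n4
[54] read 'b'  n4⇒n5
[55] read 'e'  n5⇒n6
[56] read 'a'  n6⇒n7
[57] read 'b'  n7⇒n8
[58] read 'b'  n8⇒n9  → match P1@[53:58]
[59] read 'd'  n9⇒n1 (via fail)
[60] read 'c'  n1⇒n2
[61] read 'e'  n2⇒n4 (via fail)
[62] read 'b'  n4⇒n5
[63] read 'e'  n5⇒n6

All matches (sorted): [[4,0],[8,0],[17,1],[23,1],[32,1],[35,0],[38,0],[43,0],[50,0],[58,1]]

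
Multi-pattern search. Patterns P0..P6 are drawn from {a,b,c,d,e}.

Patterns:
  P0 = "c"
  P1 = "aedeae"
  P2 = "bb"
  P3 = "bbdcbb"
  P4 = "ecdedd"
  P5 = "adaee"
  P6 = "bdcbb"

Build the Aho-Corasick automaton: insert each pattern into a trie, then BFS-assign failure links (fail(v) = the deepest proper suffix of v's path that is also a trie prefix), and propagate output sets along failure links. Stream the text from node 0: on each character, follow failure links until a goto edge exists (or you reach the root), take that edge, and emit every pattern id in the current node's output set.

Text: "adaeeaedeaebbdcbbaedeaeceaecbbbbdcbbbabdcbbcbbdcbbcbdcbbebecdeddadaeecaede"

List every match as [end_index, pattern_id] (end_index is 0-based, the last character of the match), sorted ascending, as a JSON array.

Construct AC machine:
Trie nodes:
  0='ε' goto a→2 b→8 c→1 e→14
  1='c' goto ·  ←P0
  2='a' goto d→20 e→3
  3='ae' goto d→4
  4='aed' goto e→5
  5='aede' goto a→6
  6='aedea' goto e→7
  7='aedeae' goto ·  ←P1
  8='b' goto b→9 d→24
  9='bb' goto d→10  ←P2
  10='bbd' goto c→11
  11='bbdc' goto b→12
  12='bbdcb' goto b→13
  13='bbdcbb' goto ·  ←P3
  14='e' goto c→15
  15='ec' goto d→16
  16='ecd' goto e→17
  17='ecde' goto d→18
  18='ecded' goto d→19
  19='ecdedd' goto ·  ←P4
  20='ad' goto a→21
  21='ada' goto e→22
  22='adae' goto e→23
  23='adaee' goto ·  ←P5
  24='bd' goto c→25
  25='bdc' goto b→26
  26='bdcb' goto b→27
  27='bdcbb' goto ·  ←P6

Failure links (BFS by depth):
  n1('c'): parent n0 fail=0; on 'c' 0 → fail=0;  out {0}∪∅={0}
  n2('a'): parent n0 fail=0; on 'a' 0 → fail=0;  out ∅∪∅=∅
  n8('b'): parent n0 fail=0; on 'b' 0 → fail=0;  out ∅∪∅=∅
  n14('e'): parent n0 fail=0; on 'e' 0 → fail=0;  out ∅∪∅=∅
  n3('ae'): parent n2 fail=0; on 'e' 0 → fail=14;  out ∅∪∅=∅
  n9('bb'): parent n8 fail=0; on 'b' 0 → fail=8;  out {2}∪∅={2}
  n15('ec'): parent n14 fail=0; on 'c' 0 → fail=1;  out ∅∪{0}={0}
  n20('ad'): parent n2 fail=0; on 'd' 0 → fail=0;  out ∅∪∅=∅
  n24('bd'): parent n8 fail=0; on 'd' 0 → fail=0;  out ∅∪∅=∅
  n4('aed'): parent n3 fail=14; on 'd' 14→0 → fail=0;  out ∅∪∅=∅
  n10('bbd'): parent n9 fail=8; on 'd' 8 → fail=24;  out ∅∪∅=∅
  n16('ecd'): parent n15 fail=1; on 'd' 1→0 → fail=0;  out ∅∪∅=∅
  n21('ada'): parent n20 fail=0; on 'a' 0 → fail=2;  out ∅∪∅=∅
  n25('bdc'): parent n24 fail=0; on 'c' 0 → fail=1;  out ∅∪{0}={0}
  n5('aede'): parent n4 fail=0; on 'e' 0 → fail=14;  out ∅∪∅=∅
  n11('bbdc'): parent n10 fail=24; on 'c' 24 → fail=25;  out ∅∪{0}={0}
  n17('ecde'): parent n16 fail=0; on 'e' 0 → fail=14;  out ∅∪∅=∅
  n22('adae'): parent n21 fail=2; on 'e' 2 → fail=3;  out ∅∪∅=∅
  n26('bdcb'): parent n25 fail=1; on 'b' 1→0 → fail=8;  out ∅∪∅=∅
  n6('aedea'): parent n5 fail=14; on 'a' 14→0 → fail=2;  out ∅∪∅=∅
  n12('bbdcb'): parent n11 fail=25; on 'b' 25 → fail=26;  out ∅∪∅=∅
  n18('ecded'): parent n17 fail=14; on 'd' 14→0 → fail=0;  out ∅∪∅=∅
  n23('adaee'): parent n22 fail=3; on 'e' 3→14→0 → fail=14;  out {5}∪∅={5}
  n27('bdcbb'): parent n26 fail=8; on 'b' 8 → fail=9;  out {6}∪{2}={2,6}
  n7('aedeae'): parent n6 fail=2; on 'e' 2 → fail=3;  out {1}∪∅={1}
  n13('bbdcbb'): parent n12 fail=26; on 'b' 26 → fail=27;  out {3}∪{2,6}={2,3,6}
  n19('ecdedd'): parent n18 fail=0; on 'd' 0 → fail=0;  out {4}∪∅={4}

Text stream:
pos 0 'a': at 2
pos 1 'd': at 20
pos 2 'a': at 21
pos 3 'e': at 22
pos 4 'e': at 23  emit P5@[0:4]
pos 5 'a': at 2 (fail-walked)
pos 6 'e': at 3
pos 7 'd': at 4
pos 8 'e': at 5
pos 9 'a': at 6
pos 10 'e': at 7  emit P1@[5:10]
pos 11 'b': at 8 (fail-walked)
pos 12 'b': at 9  emit P2@[11:12]
pos 13 'd': at 10
pos 14 'c': at 11  emit P0@[14:14]
pos 15 'b': at 12
pos 16 'b': at 13  emit P2@[15:16],P3@[11:16],P6@[12:16]
pos 17 'a': at 2 (fail-walked)
pos 18 'e': at 3
pos 19 'd': at 4
pos 20 'e': at 5
pos 21 'a': at 6
pos 22 'e': at 7  emit P1@[17:22]
pos 23 'c': at 15 (fail-walked)  emit P0@[23:23]
pos 24 'e': at 14 (fail-walked)
pos 25 'a': at 2 (fail-walked)
pos 26 'e': at 3
pos 27 'c': at 15 (fail-walked)  emit P0@[27:27]
pos 28 'b': at 8 (fail-walked)
pos 29 'b': at 9  emit P2@[28:29]
pos 30 'b': at 9 (fail-walked)  emit P2@[29:30]
pos 31 'b': at 9 (fail-walked)  emit P2@[30:31]
pos 32 'd': at 10
pos 33 'c': at 11  emit P0@[33:33]
pos 34 'b': at 12
pos 35 'b': at 13  emit P2@[34:35],P3@[30:35],P6@[31:35]
pos 36 'b': at 9 (fail-walked)  emit P2@[35:36]
pos 37 'a': at 2 (fail-walked)
pos 38 'b': at 8 (fail-walked)
pos 39 'd': at 24
pos 40 'c': at 25  emit P0@[40:40]
pos 41 'b': at 26
pos 42 'b': at 27  emit P2@[41:42],P6@[38:42]
pos 43 'c': at 1 (fail-walked)  emit P0@[43:43]
pos 44 'b': at 8 (fail-walked)
pos 45 'b': at 9  emit P2@[44:45]
pos 46 'd': at 10
pos 47 'c': at 11  emit P0@[47:47]
pos 48 'b': at 12
pos 49 'b': at 13  emit P2@[48:49],P3@[44:49],P6@[45:49]
pos 50 'c': at 1 (fail-walked)  emit P0@[50:50]
pos 51 'b': at 8 (fail-walked)
pos 52 'd': at 24
pos 53 'c': at 25  emit P0@[53:53]
pos 54 'b': at 26
pos 55 'b': at 27  emit P2@[54:55],P6@[51:55]
pos 56 'e': at 14 (fail-walked)
pos 57 'b': at 8 (fail-walked)
pos 58 'e': at 14 (fail-walked)
pos 59 'c': at 15  emit P0@[59:59]
pos 60 'd': at 16
pos 61 'e': at 17
pos 62 'd': at 18
pos 63 'd': at 19  emit P4@[58:63]
pos 64 'a': at 2 (fail-walked)
pos 65 'd': at 20
pos 66 'a': at 21
pos 67 'e': at 22
pos 68 'e': at 23  emit P5@[64:68]
pos 69 'c': at 15 (fail-walked)  emit P0@[69:69]
pos 70 'a': at 2 (fail-walked)
pos 71 'e': at 3
pos 72 'd': at 4
pos 73 'e': at 5

Result: [[4,5],[10,1],[12,2],[14,0],[16,2],[16,3],[16,6],[22,1],[23,0],[27,0],[29,2],[30,2],[31,2],[33,0],[35,2],[35,3],[35,6],[36,2],[40,0],[42,2],[42,6],[43,0],[45,2],[47,0],[49,2],[49,3],[49,6],[50,0],[53,0],[55,2],[55,6],[59,0],[63,4],[68,5],[69,0]]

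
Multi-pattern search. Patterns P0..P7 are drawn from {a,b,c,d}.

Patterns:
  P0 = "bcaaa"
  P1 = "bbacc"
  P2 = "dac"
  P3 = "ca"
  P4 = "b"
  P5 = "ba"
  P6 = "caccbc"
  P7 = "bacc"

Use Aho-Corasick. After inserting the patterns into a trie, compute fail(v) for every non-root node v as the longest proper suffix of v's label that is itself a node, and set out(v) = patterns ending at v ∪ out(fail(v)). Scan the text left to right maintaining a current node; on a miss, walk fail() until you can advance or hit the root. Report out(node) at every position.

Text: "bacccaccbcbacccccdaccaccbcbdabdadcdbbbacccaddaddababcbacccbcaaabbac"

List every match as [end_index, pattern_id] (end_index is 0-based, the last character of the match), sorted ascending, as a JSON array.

Build automaton:
Trie nodes:
  n0 'ε': b→1 c→13 d→10
  n1 'b': a→15 b→6 c→2  ←P4
  n2 'bc': a→3
  n3 'bca': a→4
  n4 'bcaa': a→5
  n5 'bcaaa': ·  ←P0
  n6 'bb': a→7
  n7 'bba': c→8
  n8 'bbac': c→9
  n9 'bbacc': ·  ←P1
  n10 'd': a→11
  n11 'da': c→12
  n12 'dac': ·  ←P2
  n13 'c': a→14
  n14 'ca': c→16  ←P3
  n15 'ba': c→20  ←P5
  n16 'cac': c→17
  n17 'cacc': b→18
  n18 'caccb': c→19
  n19 'caccbc': ·  ←P6
  n20 'bac': c→21
  n21 'bacc': ·  ←P7

Failure links (BFS by depth):
  n1('b'): parent n0 fail=0; on 'b' 0 → fail=0;  out {4}∪∅={4}
  n10('d'): parent n0 fail=0; on 'd' 0 → fail=0;  out ∅∪∅=∅
  n13('c'): parent n0 fail=0; on 'c' 0 → fail=0;  out ∅∪∅=∅
  n2('bc'): parent n1 fail=0; on 'c' 0 → fail=13;  out ∅∪∅=∅
  n6('bb'): parent n1 fail=0; on 'b' 0 → fail=1;  out ∅∪{4}={4}
  n11('da'): parent n10 fail=0; on 'a' 0 → fail=0;  out ∅∪∅=∅
  n14('ca'): parent n13 fail=0; on 'a' 0 → fail=0;  out {3}∪∅={3}
  n15('ba'): parent n1 fail=0; on 'a' 0 → fail=0;  out {5}∪∅={5}
  n3('bca'): parent n2 fail=13; on 'a' 13 → fail=14;  out ∅∪{3}={3}
  n7('bba'): parent n6 fail=1; on 'a' 1 → fail=15;  out ∅∪{5}={5}
  n12('dac'): parent n11 fail=0; on 'c' 0 → fail=13;  out {2}∪∅={2}
  n16('cac'): parent n14 fail=0; on 'c' 0 → fail=13;  out ∅∪∅=∅
  n20('bac'): parent n15 fail=0; on 'c' 0 → fail=13;  out ∅∪∅=∅
  n4('bcaa'): parent n3 fail=14; on 'a' 14→0 → fail=0;  out ∅∪∅=∅
  n8('bbac'): parent n7 fail=15; on 'c' 15 → fail=20;  out ∅∪∅=∅
  n17('cacc'): parent n16 fail=13; on 'c' 13→0 → fail=13;  out ∅∪∅=∅
  n21('bacc'): parent n20 fail=13; on 'c' 13→0 → fail=13;  out {7}∪∅={7}
  n5('bcaaa'): parent n4 fail=0; on 'a' 0 → fail=0;  out {0}∪∅={0}
  n9('bbacc'): parent n8 fail=20; on 'c' 20 → fail=21;  out {1}∪{7}={1,7}
  n18('caccb'): parent n17 fail=13; on 'b' 13→0 → fail=1;  out ∅∪{4}={4}
  n19('caccbc'): parent n18 fail=1; on 'c' 1 → fail=2;  out {6}∪∅={6}

Run:
i=0 'b': node 0→1  ** P4@[0:0]
i=1 'a': node 1→15  ** P5@[0:1]
i=2 'c': node 15→20
i=3 'c': node 20→21  ** P7@[0:3]
i=4 'c': node 21→13 (fail-walked)
i=5 'a': node 13→14  ** P3@[4:5]
i=6 'c': node 14→16
i=7 'c': node 16→17
i=8 'b': node 17→18  ** P4@[8:8]
i=9 'c': node 18→19  ** P6@[4:9]
i=10 'b': node 19→1 (fail-walked)  ** P4@[10:10]
i=11 'a': node 1→15  ** P5@[10:11]
i=12 'c': node 15→20
i=13 'c': node 20→21  ** P7@[10:13]
i=14 'c': node 21→13 (fail-walked)
i=15 'c': node 13→13 (fail-walked)
i=16 'c': node 13→13 (fail-walked)
i=17 'd': node 13→10 (fail-walked)
i=18 'a': node 10→11
i=19 'c': node 11→12  ** P2@[17:19]
i=20 'c': node 12→13 (fail-walked)
i=21 'a': node 13→14  ** P3@[20:21]
i=22 'c': node 14→16
i=23 'c': node 16→17
i=24 'b': node 17→18  ** P4@[24:24]
i=25 'c': node 18→19  ** P6@[20:25]
i=26 'b': node 19→1 (fail-walked)  ** P4@[26:26]
i=27 'd': node 1→10 (fail-walked)
i=28 'a': node 10→11
i=29 'b': node 11→1 (fail-walked)  ** P4@[29:29]
i=30 'd': node 1→10 (fail-walked)
i=31 'a': node 10→11
i=32 'd': node 11→10 (fail-walked)
i=33 'c': node 10→13 (fail-walked)
i=34 'd': node 13→10 (fail-walked)
i=35 'b': node 10→1 (fail-walked)  ** P4@[35:35]
i=36 'b': node 1→6  ** P4@[36:36]
i=37 'b': node 6→6 (fail-walked)  ** P4@[37:37]
i=38 'a': node 6→7  ** P5@[37:38]
i=39 'c': node 7→8
i=40 'c': node 8→9  ** P1@[36:40],P7@[37:40]
i=41 'c': node 9→13 (fail-walked)
i=42 'a': node 13→14  ** P3@[41:42]
i=43 'd': node 14→10 (fail-walked)
i=44 'd': node 10→10 (fail-walked)
i=45 'a': node 10→11
i=46 'd': node 11→10 (fail-walked)
i=47 'd': node 10→10 (fail-walked)
i=48 'a': node 10→11
i=49 'b': node 11→1 (fail-walked)  ** P4@[49:49]
i=50 'a': node 1→15  ** P5@[49:50]
i=51 'b': node 15→1 (fail-walked)  ** P4@[51:51]
i=52 'c': node 1→2
i=53 'b': node 2→1 (fail-walked)  ** P4@[53:53]
i=54 'a': node 1→15  ** P5@[53:54]
i=55 'c': node 15→20
i=56 'c': node 20→21  ** P7@[53:56]
i=57 'c': node 21→13 (fail-walked)
i=58 'b': node 13→1 (fail-walked)  ** P4@[58:58]
i=59 'c': node 1→2
i=60 'a': node 2→3  ** P3@[59:60]
i=61 'a': node 3→4
i=62 'a': node 4→5  ** P0@[58:62]
i=63 'b': node 5→1 (fail-walked)  ** P4@[63:63]
i=64 'b': node 1→6  ** P4@[64:64]
i=65 'a': node 6→7  ** P5@[64:65]
i=66 'c': node 7→8

All matches (sorted): [[0,4],[1,5],[3,7],[5,3],[8,4],[9,6],[10,4],[11,5],[13,7],[19,2],[21,3],[24,4],[25,6],[26,4],[29,4],[35,4],[36,4],[37,4],[38,5],[40,1],[40,7],[42,3],[49,4],[50,5],[51,4],[53,4],[54,5],[56,7],[58,4],[60,3],[62,0],[63,4],[64,4],[65,5]]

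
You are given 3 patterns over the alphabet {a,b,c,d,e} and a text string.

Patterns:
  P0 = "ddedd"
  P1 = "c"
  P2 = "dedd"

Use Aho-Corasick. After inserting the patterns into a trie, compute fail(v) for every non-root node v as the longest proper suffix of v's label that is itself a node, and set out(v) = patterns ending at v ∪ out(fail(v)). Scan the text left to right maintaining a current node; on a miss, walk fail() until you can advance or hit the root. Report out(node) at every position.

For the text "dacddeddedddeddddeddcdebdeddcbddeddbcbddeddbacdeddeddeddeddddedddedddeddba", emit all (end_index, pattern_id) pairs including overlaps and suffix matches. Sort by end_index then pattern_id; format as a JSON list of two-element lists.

Construct AC machine:
Trie nodes:
  n0 'ε': c→6 d→1
  n1 'd': d→2 e→7
  n2 'dd': e→3
  n3 'dde': d→4
  n4 'dded': d→5
  n5 'ddedd': ·  ←P0
  n6 'c': ·  ←P1
  n7 'de': d→8
  n8 'ded': d→9
  n9 'dedd': ·  ←P2

Failure links (BFS by depth):
  fail(1) 'd': from fail(0)=0 chase 'd': 0 ⇒ 0;  out=∅∪out(0)=∅
  fail(6) 'c': from fail(0)=0 chase 'c': 0 ⇒ 0;  out={1}∪out(0)={1}
  fail(2) 'dd': from fail(1)=0 chase 'd': 0 ⇒ 1;  out=∅∪out(1)=∅
  fail(7) 'de': from fail(1)=0 chase 'e': 0 ⇒ 0;  out=∅∪out(0)=∅
  fail(3) 'dde': from fail(2)=1 chase 'e': 1 ⇒ 7;  out=∅∪out(7)=∅
  fail(8) 'ded': from fail(7)=0 chase 'd': 0 ⇒ 1;  out=∅∪out(1)=∅
  fail(4) 'dded': from fail(3)=7 chase 'd': 7 ⇒ 8;  out=∅∪out(8)=∅
  fail(9) 'dedd': from fail(8)=1 chase 'd': 1 ⇒ 2;  out={2}∪out(2)={2}
  fail(5) 'ddedd': from fail(4)=8 chase 'd': 8 ⇒ 9;  out={0}∪out(9)={0,2}

Text stream:
pos 0 'd': at 1
pos 1 'a': at 0 (via fail)
pos 2 'c': at 6  emit P1@[2:2]
pos 3 'd': at 1 (via fail)
pos 4 'd': at 2
pos 5 'e': at 3
pos 6 'd': at 4
pos 7 'd': at 5  emit P0@[3:7],P2@[4:7]
pos 8 'e': at 3 (via fail)
pos 9 'd': at 4
pos 10 'd': at 5  emit P0@[6:10],P2@[7:10]
pos 11 'd': at 2 (via fail)
pos 12 'e': at 3
pos 13 'd': at 4
pos 14 'd': at 5  emit P0@[10:14],P2@[11:14]
pos 15 'd': at 2 (via fail)
pos 16 'd': at 2 (via fail)
pos 17 'e': at 3
pos 18 'd': at 4
pos 19 'd': at 5  emit P0@[15:19],P2@[16:19]
pos 20 'c': at 6 (via fail)  emit P1@[20:20]
pos 21 'd': at 1 (via fail)
pos 22 'e': at 7
pos 23 'b': at 0 (via fail)
pos 24 'd': at 1
pos 25 'e': at 7
pos 26 'd': at 8
pos 27 'd': at 9  emit P2@[24:27]
pos 28 'c': at 6 (via fail)  emit P1@[28:28]
pos 29 'b': at 0 (via fail)
pos 30 'd': at 1
pos 31 'd': at 2
pos 32 'e': at 3
pos 33 'd': at 4
pos 34 'd': at 5  emit P0@[30:34],P2@[31:34]
pos 35 'b': at 0 (via fail)
pos 36 'c': at 6  emit P1@[36:36]
pos 37 'b': at 0 (via fail)
pos 38 'd': at 1
pos 39 'd': at 2
pos 40 'e': at 3
pos 41 'd': at 4
pos 42 'd': at 5  emit P0@[38:42],P2@[39:42]
pos 43 'b': at 0 (via fail)
pos 44 'a': at 0
pos 45 'c': at 6  emit P1@[45:45]
pos 46 'd': at 1 (via fail)
pos 47 'e': at 7
pos 48 'd': at 8
pos 49 'd': at 9  emit P2@[46:49]
pos 50 'e': at 3 (via fail)
pos 51 'd': at 4
pos 52 'd': at 5  emit P0@[48:52],P2@[49:52]
pos 53 'e': at 3 (via fail)
pos 54 'd': at 4
pos 55 'd': at 5  emit P0@[51:55],P2@[52:55]
pos 56 'e': at 3 (via fail)
pos 57 'd': at 4
pos 58 'd': at 5  emit P0@[54:58],P2@[55:58]
pos 59 'd': at 2 (via fail)
pos 60 'd': at 2 (via fail)
pos 61 'e': at 3
pos 62 'd': at 4
pos 63 'd': at 5  emit P0@[59:63],P2@[60:63]
pos 64 'd': at 2 (via fail)
pos 65 'e': at 3
pos 66 'd': at 4
pos 67 'd': at 5  emit P0@[63:67],P2@[64:67]
pos 68 'd': at 2 (via fail)
pos 69 'e': at 3
pos 70 'd': at 4
pos 71 'd': at 5  emit P0@[67:71],P2@[68:71]
pos 72 'b': at 0 (via fail)
pos 73 'a': at 0

All matches (sorted): [[2,1],[7,0],[7,2],[10,0],[10,2],[14,0],[14,2],[19,0],[19,2],[20,1],[27,2],[28,1],[34,0],[34,2],[36,1],[42,0],[42,2],[45,1],[49,2],[52,0],[52,2],[55,0],[55,2],[58,0],[58,2],[63,0],[63,2],[67,0],[67,2],[71,0],[71,2]]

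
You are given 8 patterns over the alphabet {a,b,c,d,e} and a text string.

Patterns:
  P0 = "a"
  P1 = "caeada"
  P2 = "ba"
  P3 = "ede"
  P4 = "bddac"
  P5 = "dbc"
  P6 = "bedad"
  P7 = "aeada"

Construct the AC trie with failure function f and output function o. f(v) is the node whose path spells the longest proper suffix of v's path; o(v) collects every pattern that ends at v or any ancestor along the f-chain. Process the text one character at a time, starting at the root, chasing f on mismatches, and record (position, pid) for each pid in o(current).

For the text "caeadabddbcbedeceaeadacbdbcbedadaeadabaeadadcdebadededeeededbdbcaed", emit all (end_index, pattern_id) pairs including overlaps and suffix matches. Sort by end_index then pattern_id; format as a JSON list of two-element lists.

Build automaton:
Trie nodes:
  0='ε' goto a→1 b→8 c→2 d→17 e→10
  1='a' goto e→24  ←P0
  2='c' goto a→3
  3='ca' goto e→4
  4='cae' goto a→5
  5='caea' goto d→6
  6='caead' goto a→7
  7='caeada' goto ·  ←P1
  8='b' goto a→9 d→13 e→20
  9='ba' goto ·  ←P2
  10='e' goto d→11
  11='ed' goto e→12
  12='ede' goto ·  ←P3
  13='bd' goto d→14
  14='bdd' goto a→15
  15='bdda' goto c→16
  16='bddac' goto ·  ←P4
  17='d' goto b→18
  18='db' goto c→19
  19='dbc' goto ·  ←P5
  20='be' goto d→21
  21='bed' goto a→22
  22='beda' goto d→23
  23='bedad' goto ·  ←P6
  24='ae' goto a→25
  25='aea' goto d→26
  26='aead' goto a→27
  27='aeada' goto ·  ←P7

Failure links (BFS by depth):
  n1('a'): parent n0 fail=0; on 'a' 0 → fail=0;  out {0}∪∅={0}
  n2('c'): parent n0 fail=0; on 'c' 0 → fail=0;  out ∅∪∅=∅
  n8('b'): parent n0 fail=0; on 'b' 0 → fail=0;  out ∅∪∅=∅
  n10('e'): parent n0 fail=0; on 'e' 0 → fail=0;  out ∅∪∅=∅
  n17('d'): parent n0 fail=0; on 'd' 0 → fail=0;  out ∅∪∅=∅
  n3('ca'): parent n2 fail=0; on 'a' 0 → fail=1;  out ∅∪{0}={0}
  n9('ba'): parent n8 fail=0; on 'a' 0 → fail=1;  out {2}∪{0}={0,2}
  n11('ed'): parent n10 fail=0; on 'd' 0 → fail=17;  out ∅∪∅=∅
  n13('bd'): parent n8 fail=0; on 'd' 0 → fail=17;  out ∅∪∅=∅
  n18('db'): parent n17 fail=0; on 'b' 0 → fail=8;  out ∅∪∅=∅
  n20('be'): parent n8 fail=0; on 'e' 0 → fail=10;  out ∅∪∅=∅
  n24('ae'): parent n1 fail=0; on 'e' 0 → fail=10;  out ∅∪∅=∅
  n4('cae'): parent n3 fail=1; on 'e' 1 → fail=24;  out ∅∪∅=∅
  n12('ede'): parent n11 fail=17; on 'e' 17→0 → fail=10;  out {3}∪∅={3}
  n14('bdd'): parent n13 fail=17; on 'd' 17→0 → fail=17;  out ∅∪∅=∅
  n19('dbc'): parent n18 fail=8; on 'c' 8→0 → fail=2;  out {5}∪∅={5}
  n21('bed'): parent n20 fail=10; on 'd' 10 → fail=11;  out ∅∪∅=∅
  n25('aea'): parent n24 fail=10; on 'a' 10→0 → fail=1;  out ∅∪{0}={0}
  n5('caea'): parent n4 fail=24; on 'a' 24 → fail=25;  out ∅∪{0}={0}
  n15('bdda'): parent n14 fail=17; on 'a' 17→0 → fail=1;  out ∅∪{0}={0}
  n22('beda'): parent n21 fail=11; on 'a' 11→17→0 → fail=1;  out ∅∪{0}={0}
  n26('aead'): parent n25 fail=1; on 'd' 1→0 → fail=17;  out ∅∪∅=∅
  n6('caead'): parent n5 fail=25; on 'd' 25 → fail=26;  out ∅∪∅=∅
  n16('bddac'): parent n15 fail=1; on 'c' 1→0 → fail=2;  out {4}∪∅={4}
  n23('bedad'): parent n22 fail=1; on 'd' 1→0 → fail=17;  out {6}∪∅={6}
  n27('aeada'): parent n26 fail=17; on 'a' 17→0 → fail=1;  out {7}∪{0}={0,7}
  n7('caeada'): parent n6 fail=26; on 'a' 26 → fail=27;  out {1}∪{0,7}={0,1,7}

Scan:
pos 0 'c': at 2
pos 1 'a': at 3  → match P0@[1:1]
pos 2 'e': at 4
pos 3 'a': at 5  → match P0@[3:3]
pos 4 'd': at 6
pos 5 'a': at 7  → match P0@[5:5],P1@[0:5],P7@[1:5]
pos 6 'b': at 8 ·f
pos 7 'd': at 13
pos 8 'd': at 14
pos 9 'b': at 18 ·f
pos 10 'c': at 19  → match P5@[8:10]
pos 11 'b': at 8 ·f
pos 12 'e': at 20
pos 13 'd': at 21
pos 14 'e': at 12 ·f  → match P3@[12:14]
pos 15 'c': at 2 ·f
pos 16 'e': at 10 ·f
pos 17 'a': at 1 ·f  → match P0@[17:17]
pos 18 'e': at 24
pos 19 'a': at 25  → match P0@[19:19]
pos 20 'd': at 26
pos 21 'a': at 27  → match P0@[21:21],P7@[17:21]
pos 22 'c': at 2 ·f
pos 23 'b': at 8 ·f
pos 24 'd': at 13
pos 25 'b': at 18 ·f
pos 26 'c': at 19  → match P5@[24:26]
pos 27 'b': at 8 ·f
pos 28 'e': at 20
pos 29 'd': at 21
pos 30 'a': at 22  → match P0@[30:30]
pos 31 'd': at 23  → match P6@[27:31]
pos 32 'a': at 1 ·f  → match P0@[32:32]
pos 33 'e': at 24
pos 34 'a': at 25  → match P0@[34:34]
pos 35 'd': at 26
pos 36 'a': at 27  → match P0@[36:36],P7@[32:36]
pos 37 'b': at 8 ·f
pos 38 'a': at 9  → match P0@[38:38],P2@[37:38]
pos 39 'e': at 24 ·f
pos 40 'a': at 25  → match P0@[40:40]
pos 41 'd': at 26
pos 42 'a': at 27  → match P0@[42:42],P7@[38:42]
pos 43 'd': at 17 ·f
pos 44 'c': at 2 ·f
pos 45 'd': at 17 ·f
pos 46 'e': at 10 ·f
pos 47 'b': at 8 ·f
pos 48 'a': at 9  → match P0@[48:48],P2@[47:48]
pos 49 'd': at 17 ·f
pos 50 'e': at 10 ·f
pos 51 'd': at 11
pos 52 'e': at 12  → match P3@[50:52]
pos 53 'd': at 11 ·f
pos 54 'e': at 12  → match P3@[52:54]
pos 55 'e': at 10 ·f
pos 56 'e': at 10 ·f
pos 57 'd': at 11
pos 58 'e': at 12  → match P3@[56:58]
pos 59 'd': at 11 ·f
pos 60 'b': at 18 ·f
pos 61 'd': at 13 ·f
pos 62 'b': at 18 ·f
pos 63 'c': at 19  → match P5@[61:63]
pos 64 'a': at 3 ·f  → match P0@[64:64]
pos 65 'e': at 4
pos 66 'd': at 11 ·f

Result: [[1,0],[3,0],[5,0],[5,1],[5,7],[10,5],[14,3],[17,0],[19,0],[21,0],[21,7],[26,5],[30,0],[31,6],[32,0],[34,0],[36,0],[36,7],[38,0],[38,2],[40,0],[42,0],[42,7],[48,0],[48,2],[52,3],[54,3],[58,3],[63,5],[64,0]]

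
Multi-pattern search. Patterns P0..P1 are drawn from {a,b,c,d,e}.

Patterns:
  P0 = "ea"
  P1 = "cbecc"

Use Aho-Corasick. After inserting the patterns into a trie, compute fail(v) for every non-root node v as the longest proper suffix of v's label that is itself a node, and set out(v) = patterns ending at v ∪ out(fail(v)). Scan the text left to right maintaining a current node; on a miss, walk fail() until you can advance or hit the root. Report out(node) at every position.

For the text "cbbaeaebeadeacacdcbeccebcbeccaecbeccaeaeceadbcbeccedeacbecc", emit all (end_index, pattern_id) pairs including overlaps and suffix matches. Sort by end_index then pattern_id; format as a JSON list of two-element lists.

Build:
Trie nodes:
  n0 'ε': c→3 e→1
  n1 'e': a→2
  n2 'ea': ·  ←P0
  n3 'c': b→4
  n4 'cb': e→5
  n5 'cbe': c→6
  n6 'cbec': c→7
  n7 'cbecc': ·  ←P1

Failure links (BFS by depth):
  n1('e'): parent n0 fail=0; on 'e' 0 → fail=0;  out ∅∪∅=∅
  n3('c'): parent n0 fail=0; on 'c' 0 → fail=0;  out ∅∪∅=∅
  n2('ea'): parent n1 fail=0; on 'a' 0 → fail=0;  out {0}∪∅={0}
  n4('cb'): parent n3 fail=0; on 'b' 0 → fail=0;  out ∅∪∅=∅
  n5('cbe'): parent n4 fail=0; on 'e' 0 → fail=1;  out ∅∪∅=∅
  n6('cbec'): parent n5 fail=1; on 'c' 1→0 → fail=3;  out ∅∪∅=∅
  n7('cbecc'): parent n6 fail=3; on 'c' 3→0 → fail=3;  out {1}∪∅={1}

Scan:
pos 0 'c': at 3
pos 1 'b': at 4
pos 2 'b': at 0 (via fail)
pos 3 'a': at 0
pos 4 'e': at 1
pos 5 'a': at 2  emit P0@[4:5]
pos 6 'e': at 1 (via fail)
pos 7 'b': at 0 (via fail)
pos 8 'e': at 1
pos 9 'a': at 2  emit P0@[8:9]
pos 10 'd': at 0 (via fail)
pos 11 'e': at 1
pos 12 'a': at 2  emit P0@[11:12]
pos 13 'c': at 3 (via fail)
pos 14 'a': at 0 (via fail)
pos 15 'c': at 3
pos 16 'd': at 0 (via fail)
pos 17 'c': at 3
pos 18 'b': at 4
pos 19 'e': at 5
pos 20 'c': at 6
pos 21 'c': at 7  emit P1@[17:21]
pos 22 'e': at 1 (via fail)
pos 23 'b': at 0 (via fail)
pos 24 'c': at 3
pos 25 'b': at 4
pos 26 'e': at 5
pos 27 'c': at 6
pos 28 'c': at 7  emit P1@[24:28]
pos 29 'a': at 0 (via fail)
pos 30 'e': at 1
pos 31 'c': at 3 (via fail)
pos 32 'b': at 4
pos 33 'e': at 5
pos 34 'c': at 6
pos 35 'c': at 7  emit P1@[31:35]
pos 36 'a': at 0 (via fail)
pos 37 'e': at 1
pos 38 'a': at 2  emit P0@[37:38]
pos 39 'e': at 1 (via fail)
pos 40 'c': at 3 (via fail)
pos 41 'e': at 1 (via fail)
pos 42 'a': at 2  emit P0@[41:42]
pos 43 'd': at 0 (via fail)
pos 44 'b': at 0
pos 45 'c': at 3
pos 46 'b': at 4
pos 47 'e': at 5
pos 48 'c': at 6
pos 49 'c': at 7  emit P1@[45:49]
pos 50 'e': at 1 (via fail)
pos 51 'd': at 0 (via fail)
pos 52 'e': at 1
pos 53 'a': at 2  emit P0@[52:53]
pos 54 'c': at 3 (via fail)
pos 55 'b': at 4
pos 56 'e': at 5
pos 57 'c': at 6
pos 58 'c': at 7  emit P1@[54:58]

All matches (sorted): [[5,0],[9,0],[12,0],[21,1],[28,1],[35,1],[38,0],[42,0],[49,1],[53,0],[58,1]]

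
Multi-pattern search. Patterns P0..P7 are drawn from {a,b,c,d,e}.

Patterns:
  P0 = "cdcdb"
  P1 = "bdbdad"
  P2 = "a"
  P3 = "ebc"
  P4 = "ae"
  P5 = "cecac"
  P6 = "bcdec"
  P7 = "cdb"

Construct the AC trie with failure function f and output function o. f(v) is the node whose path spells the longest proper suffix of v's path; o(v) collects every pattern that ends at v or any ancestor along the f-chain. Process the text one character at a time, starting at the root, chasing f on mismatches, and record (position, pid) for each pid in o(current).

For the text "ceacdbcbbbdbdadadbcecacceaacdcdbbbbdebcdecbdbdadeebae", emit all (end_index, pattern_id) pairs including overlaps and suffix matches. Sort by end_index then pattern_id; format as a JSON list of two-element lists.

Build automaton:
Trie (insert patterns):
  n0 'ε': a→12 b→6 c→1 e→13
  n1 'c': d→2 e→17
  n2 'cd': b→25 c→3
  n3 'cdc': d→4
  n4 'cdcd': b→5
  n5 'cdcdb': ·  [P0 ends]
  n6 'b': c→21 d→7
  n7 'bd': b→8
  n8 'bdb': d→9
  n9 'bdbd': a→10
  n10 'bdbda': d→11
  n11 'bdbdad': ·  [P1 ends]
  n12 'a': e→16  [P2 ends]
  n13 'e': b→14
  n14 'eb': c→15
  n15 'ebc': ·  [P3 ends]
  n16 'ae': ·  [P4 ends]
  n17 'ce': c→18
  n18 'cec': a→19
  n19 'ceca': c→20
  n20 'cecac': ·  [P5 ends]
  n21 'bc': d→22
  n22 'bcd': e→23
  n23 'bcde': c→24
  n24 'bcdec': ·  [P6 ends]
  n25 'cdb': ·  [P7 ends]

BFS fail/out derivation:
  fail(1) 'c': from fail(0)=0 chase 'c': 0 ⇒ 0;  out=∅∪out(0)=∅
  fail(6) 'b': from fail(0)=0 chase 'b': 0 ⇒ 0;  out=∅∪out(0)=∅
  fail(12) 'a': from fail(0)=0 chase 'a': 0 ⇒ 0;  out={2}∪out(0)={2}
  fail(13) 'e': from fail(0)=0 chase 'e': 0 ⇒ 0;  out=∅∪out(0)=∅
  fail(2) 'cd': from fail(1)=0 chase 'd': 0 ⇒ 0;  out=∅∪out(0)=∅
  fail(7) 'bd': from fail(6)=0 chase 'd': 0 ⇒ 0;  out=∅∪out(0)=∅
  fail(14) 'eb': from fail(13)=0 chase 'b': 0 ⇒ 6;  out=∅∪out(6)=∅
  fail(16) 'ae': from fail(12)=0 chase 'e': 0 ⇒ 13;  out={4}∪out(13)={4}
  fail(17) 'ce': from fail(1)=0 chase 'e': 0 ⇒ 13;  out=∅∪out(13)=∅
  fail(21) 'bc': from fail(6)=0 chase 'c': 0 ⇒ 1;  out=∅∪out(1)=∅
  fail(3) 'cdc': from fail(2)=0 chase 'c': 0 ⇒ 1;  out=∅∪out(1)=∅
  fail(8) 'bdb': from fail(7)=0 chase 'b': 0 ⇒ 6;  out=∅∪out(6)=∅
  fail(15) 'ebc': from fail(14)=6 chase 'c': 6 ⇒ 21;  out={3}∪out(21)={3}
  fail(18) 'cec': from fail(17)=13 chase 'c': 13→0 ⇒ 1;  out=∅∪out(1)=∅
  fail(22) 'bcd': from fail(21)=1 chase 'd': 1 ⇒ 2;  out=∅∪out(2)=∅
  fail(25) 'cdb': from fail(2)=0 chase 'b': 0 ⇒ 6;  out={7}∪out(6)={7}
  fail(4) 'cdcd': from fail(3)=1 chase 'd': 1 ⇒ 2;  out=∅∪out(2)=∅
  fail(9) 'bdbd': from fail(8)=6 chase 'd': 6 ⇒ 7;  out=∅∪out(7)=∅
  fail(19) 'ceca': from fail(18)=1 chase 'a': 1→0 ⇒ 12;  out=∅∪out(12)={2}
  fail(23) 'bcde': from fail(22)=2 chase 'e': 2→0 ⇒ 13;  out=∅∪out(13)=∅
  fail(5) 'cdcdb': from fail(4)=2 chase 'b': 2 ⇒ 25;  out={0}∪out(25)={0,7}
  fail(10) 'bdbda': from fail(9)=7 chase 'a': 7→0 ⇒ 12;  out=∅∪out(12)={2}
  fail(20) 'cecac': from fail(19)=12 chase 'c': 12→0 ⇒ 1;  out={5}∪out(1)={5}
  fail(24) 'bcdec': from fail(23)=13 chase 'c': 13→0 ⇒ 1;  out={6}∪out(1)={6}
  fail(11) 'bdbdad': from fail(10)=12 chase 'd': 12→0 ⇒ 0;  out={1}∪out(0)={1}

Scan:
[0] read 'c'  n0⇒n1
[1] read 'e'  n1⇒n17
[2] read 'a'  n17⇒n12 ·f  emit P2@[2:2]
[3] read 'c'  n12⇒n1 ·f
[4] read 'd'  n1⇒n2
[5] read 'b'  n2⇒n25  emit P7@[3:5]
[6] read 'c'  n25⇒n21 ·f
[7] read 'b'  n21⇒n6 ·f
[8] read 'b'  n6⇒n6 ·f
[9] read 'b'  n6⇒n6 ·f
[10] read 'd'  n6⇒n7
[11] read 'b'  n7⇒n8
[12] read 'd'  n8⇒n9
[13] read 'a'  n9⇒n10  emit P2@[13:13]
[14] read 'd'  n10⇒n11  emit P1@[9:14]
[15] read 'a'  n11⇒n12 ·f  emit P2@[15:15]
[16] read 'd'  n12⇒n0 ·f
[17] read 'b'  n0⇒n6
[18] read 'c'  n6⇒n21
[19] read 'e'  n21⇒n17 ·f
[20] read 'c'  n17⇒n18
[21] read 'a'  n18⇒n19  emit P2@[21:21]
[22] read 'c'  n19⇒n20  emit P5@[18:22]
[23] read 'c'  n20⇒n1 ·f
[24] read 'e'  n1⇒n17
[25] read 'a'  n17⇒n12 ·f  emit P2@[25:25]
[26] read 'a'  n12⇒n12 ·f  emit P2@[26:26]
[27] read 'c'  n12⇒n1 ·f
[28] read 'd'  n1⇒n2
[29] read 'c'  n2⇒n3
[30] read 'd'  n3⇒n4
[31] read 'b'  n4⇒n5  emit P0@[27:31],P7@[29:31]
[32] read 'b'  n5⇒n6 ·f
[33] read 'b'  n6⇒n6 ·f
[34] read 'b'  n6⇒n6 ·f
[35] read 'd'  n6⇒n7
[36] read 'e'  n7⇒n13 ·f
[37] read 'b'  n13⇒n14
[38] read 'c'  n14⇒n15  emit P3@[36:38]
[39] read 'd'  n15⇒n22 ·f
[40] read 'e'  n22⇒n23
[41] read 'c'  n23⇒n24  emit P6@[37:41]
[42] read 'b'  n24⇒n6 ·f
[43] read 'd'  n6⇒n7
[44] read 'b'  n7⇒n8
[45] read 'd'  n8⇒n9
[46] read 'a'  n9⇒n10  emit P2@[46:46]
[47] read 'd'  n10⇒n11  emit P1@[42:47]
[48] read 'e'  n11⇒n13 ·f
[49] read 'e'  n13⇒n13 ·f
[50] read 'b'  n13⇒n14
[51] read 'a'  n14⇒n12 ·f  emit P2@[51:51]
[52] read 'e'  n12⇒n16  emit P4@[51:52]

Matches: [[2,2],[5,7],[13,2],[14,1],[15,2],[21,2],[22,5],[25,2],[26,2],[31,0],[31,7],[38,3],[41,6],[46,2],[47,1],[51,2],[52,4]]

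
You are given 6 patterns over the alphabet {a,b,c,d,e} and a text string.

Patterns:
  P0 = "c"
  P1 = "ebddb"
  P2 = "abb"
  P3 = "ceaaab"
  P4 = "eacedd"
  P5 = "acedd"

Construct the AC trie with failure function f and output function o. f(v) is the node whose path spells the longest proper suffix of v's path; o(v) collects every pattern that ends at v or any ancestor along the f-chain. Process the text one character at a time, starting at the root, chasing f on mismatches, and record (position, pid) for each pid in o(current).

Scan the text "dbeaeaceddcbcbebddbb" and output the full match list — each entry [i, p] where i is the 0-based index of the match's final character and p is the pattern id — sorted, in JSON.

Build automaton:
Trie nodes:
  0='ε' goto a→7 c→1 e→2
  1='c' goto e→10  ←P0
  2='e' goto a→15 b→3
  3='eb' goto d→4
  4='ebd' goto d→5
  5='ebdd' goto b→6
  6='ebddb' goto ·  ←P1
  7='a' goto b→8 c→20
  8='ab' goto b→9
  9='abb' goto ·  ←P2
  10='ce' goto a→11
  11='cea' goto a→12
  12='ceaa' goto a→13
  13='ceaaa' goto b→14
  14='ceaaab' goto ·  ←P3
  15='ea' goto c→16
  16='eac' goto e→17
  17='eace' goto d→18
  18='eaced' goto d→19
  19='eacedd' goto ·  ←P4
  20='ac' goto e→21
  21='ace' goto d→22
  22='aced' goto d→23
  23='acedd' goto ·  ←P5

Failure links (BFS by depth):
  fail(1) 'c': from fail(0)=0 chase 'c': 0 ⇒ 0;  out={0}∪out(0)={0}
  fail(2) 'e': from fail(0)=0 chase 'e': 0 ⇒ 0;  out=∅∪out(0)=∅
  fail(7) 'a': from fail(0)=0 chase 'a': 0 ⇒ 0;  out=∅∪out(0)=∅
  fail(3) 'eb': from fail(2)=0 chase 'b': 0 ⇒ 0;  out=∅∪out(0)=∅
  fail(8) 'ab': from fail(7)=0 chase 'b': 0 ⇒ 0;  out=∅∪out(0)=∅
  fail(10) 'ce': from fail(1)=0 chase 'e': 0 ⇒ 2;  out=∅∪out(2)=∅
  fail(15) 'ea': from fail(2)=0 chase 'a': 0 ⇒ 7;  out=∅∪out(7)=∅
  fail(20) 'ac': from fail(7)=0 chase 'c': 0 ⇒ 1;  out=∅∪out(1)={0}
  fail(4) 'ebd': from fail(3)=0 chase 'd': 0 ⇒ 0;  out=∅∪out(0)=∅
  fail(9) 'abb': from fail(8)=0 chase 'b': 0 ⇒ 0;  out={2}∪out(0)={2}
  fail(11) 'cea': from fail(10)=2 chase 'a': 2 ⇒ 15;  out=∅∪out(15)=∅
  fail(16) 'eac': from fail(15)=7 chase 'c': 7 ⇒ 20;  out=∅∪out(20)={0}
  fail(21) 'ace': from fail(20)=1 chase 'e': 1 ⇒ 10;  out=∅∪out(10)=∅
  fail(5) 'ebdd': from fail(4)=0 chase 'd': 0 ⇒ 0;  out=∅∪out(0)=∅
  fail(12) 'ceaa': from fail(11)=15 chase 'a': 15→7→0 ⇒ 7;  out=∅∪out(7)=∅
  fail(17) 'eace': from fail(16)=20 chase 'e': 20 ⇒ 21;  out=∅∪out(21)=∅
  fail(22) 'aced': from fail(21)=10 chase 'd': 10→2→0 ⇒ 0;  out=∅∪out(0)=∅
  fail(6) 'ebddb': from fail(5)=0 chase 'b': 0 ⇒ 0;  out={1}∪out(0)={1}
  fail(13) 'ceaaa': from fail(12)=7 chase 'a': 7→0 ⇒ 7;  out=∅∪out(7)=∅
  fail(18) 'eaced': from fail(17)=21 chase 'd': 21 ⇒ 22;  out=∅∪out(22)=∅
  fail(23) 'acedd': from fail(22)=0 chase 'd': 0 ⇒ 0;  out={5}∪out(0)={5}
  fail(14) 'ceaaab': from fail(13)=7 chase 'b': 7 ⇒ 8;  out={3}∪out(8)={3}
  fail(19) 'eacedd': from fail(18)=22 chase 'd': 22 ⇒ 23;  out={4}∪out(23)={4,5}

Text stream:
[0] read 'd'  n0⇒n0
[1] read 'b'  n0⇒n0
[2] read 'e'  n0⇒n2
[3] read 'a'  n2⇒n15
[4] read 'e'  n15⇒n2 (via fail)
[5] read 'a'  n2⇒n15
[6] read 'c'  n15⇒n16  emit P0@[6:6]
[7] read 'e'  n16⇒n17
[8] read 'd'  n17⇒n18
[9] read 'd'  n18⇒n19  emit P4@[4:9],P5@[5:9]
[10] read 'c'  n19⇒n1 (via fail)  emit P0@[10:10]
[11] read 'b'  n1⇒n0 (via fail)
[12] read 'c'  n0⇒n1  emit P0@[12:12]
[13] read 'b'  n1⇒n0 (via fail)
[14] read 'e'  n0⇒n2
[15] read 'b'  n2⇒n3
[16] read 'd'  n3⇒n4
[17] read 'd'  n4⇒n5
[18] read 'b'  n5⇒n6  emit P1@[14:18]
[19] read 'b'  n6⇒n0 (via fail)

All matches (sorted): [[6,0],[9,4],[9,5],[10,0],[12,0],[18,1]]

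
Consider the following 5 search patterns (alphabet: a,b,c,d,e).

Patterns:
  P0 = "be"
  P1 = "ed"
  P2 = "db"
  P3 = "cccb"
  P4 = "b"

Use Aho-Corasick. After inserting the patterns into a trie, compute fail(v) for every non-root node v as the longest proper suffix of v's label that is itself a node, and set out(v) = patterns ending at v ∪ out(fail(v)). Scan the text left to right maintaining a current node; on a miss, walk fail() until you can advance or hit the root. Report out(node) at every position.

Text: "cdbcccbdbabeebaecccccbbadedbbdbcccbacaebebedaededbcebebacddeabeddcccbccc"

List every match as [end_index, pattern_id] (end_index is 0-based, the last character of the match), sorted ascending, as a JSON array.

Construct AC machine:
Trie nodes:
  n0 'ε': b→1 c→7 d→5 e→3
  n1 'b': e→2  ←P4
  n2 'be': ·  ←P0
  n3 'e': d→4
  n4 'ed': ·  ←P1
  n5 'd': b→6
  n6 'db': ·  ←P2
  n7 'c': c→8
  n8 'cc': c→9
  n9 'ccc': b→10
  n10 'cccb': ·  ←P3

Failure links (BFS by depth):
  n1('b'): parent n0 fail=0; on 'b' 0 → fail=0;  out {4}∪∅={4}
  n3('e'): parent n0 fail=0; on 'e' 0 → fail=0;  out ∅∪∅=∅
  n5('d'): parent n0 fail=0; on 'd' 0 → fail=0;  out ∅∪∅=∅
  n7('c'): parent n0 fail=0; on 'c' 0 → fail=0;  out ∅∪∅=∅
  n2('be'): parent n1 fail=0; on 'e' 0 → fail=3;  out {0}∪∅={0}
  n4('ed'): parent n3 fail=0; on 'd' 0 → fail=5;  out {1}∪∅={1}
  n6('db'): parent n5 fail=0; on 'b' 0 → fail=1;  out {2}∪{4}={2,4}
  n8('cc'): parent n7 fail=0; on 'c' 0 → fail=7;  out ∅∪∅=∅
  n9('ccc'): parent n8 fail=7; on 'c' 7 → fail=8;  out ∅∪∅=∅
  n10('cccb'): parent n9 fail=8; on 'b' 8→7→0 → fail=1;  out {3}∪{4}={3,4}

Scan:
pos 0 'c': at 7
pos 1 'd': at 5 ·f
pos 2 'b': at 6  → match P2@[1:2],P4@[2:2]
pos 3 'c': at 7 ·f
pos 4 'c': at 8
pos 5 'c': at 9
pos 6 'b': at 10  → match P3@[3:6],P4@[6:6]
pos 7 'd': at 5 ·f
pos 8 'b': at 6  → match P2@[7:8],P4@[8:8]
pos 9 'a': at 0 ·f
pos 10 'b': at 1  → match P4@[10:10]
pos 11 'e': at 2  → match P0@[10:11]
pos 12 'e': at 3 ·f
pos 13 'b': at 1 ·f  → match P4@[13:13]
pos 14 'a': at 0 ·f
pos 15 'e': at 3
pos 16 'c': at 7 ·f
pos 17 'c': at 8
pos 18 'c': at 9
pos 19 'c': at 9 ·f
pos 20 'c': at 9 ·f
pos 21 'b': at 10  → match P3@[18:21],P4@[21:21]
pos 22 'b': at 1 ·f  → match P4@[22:22]
pos 23 'a': at 0 ·f
pos 24 'd': at 5
pos 25 'e': at 3 ·f
pos 26 'd': at 4  → match P1@[25:26]
pos 27 'b': at 6 ·f  → match P2@[26:27],P4@[27:27]
pos 28 'b': at 1 ·f  → match P4@[28:28]
pos 29 'd': at 5 ·f
pos 30 'b': at 6  → match P2@[29:30],P4@[30:30]
pos 31 'c': at 7 ·f
pos 32 'c': at 8
pos 33 'c': at 9
pos 34 'b': at 10  → match P3@[31:34],P4@[34:34]
pos 35 'a': at 0 ·f
pos 36 'c': at 7
pos 37 'a': at 0 ·f
pos 38 'e': at 3
pos 39 'b': at 1 ·f  → match P4@[39:39]
pos 40 'e': at 2  → match P0@[39:40]
pos 41 'b': at 1 ·f  → match P4@[41:41]
pos 42 'e': at 2  → match P0@[41:42]
pos 43 'd': at 4 ·f  → match P1@[42:43]
pos 44 'a': at 0 ·f
pos 45 'e': at 3
pos 46 'd': at 4  → match P1@[45:46]
pos 47 'e': at 3 ·f
pos 48 'd': at 4  → match P1@[47:48]
pos 49 'b': at 6 ·f  → match P2@[48:49],P4@[49:49]
pos 50 'c': at 7 ·f
pos 51 'e': at 3 ·f
pos 52 'b': at 1 ·f  → match P4@[52:52]
pos 53 'e': at 2  → match P0@[52:53]
pos 54 'b': at 1 ·f  → match P4@[54:54]
pos 55 'a': at 0 ·f
pos 56 'c': at 7
pos 57 'd': at 5 ·f
pos 58 'd': at 5 ·f
pos 59 'e': at 3 ·f
pos 60 'a': at 0 ·f
pos 61 'b': at 1  → match P4@[61:61]
pos 62 'e': at 2  → match P0@[61:62]
pos 63 'd': at 4 ·f  → match P1@[62:63]
pos 64 'd': at 5 ·f
pos 65 'c': at 7 ·f
pos 66 'c': at 8
pos 67 'c': at 9
pos 68 'b': at 10  → match P3@[65:68],P4@[68:68]
pos 69 'c': at 7 ·f
pos 70 'c': at 8
pos 71 'c': at 9

Matches: [[2,2],[2,4],[6,3],[6,4],[8,2],[8,4],[10,4],[11,0],[13,4],[21,3],[21,4],[22,4],[26,1],[27,2],[27,4],[28,4],[30,2],[30,4],[34,3],[34,4],[39,4],[40,0],[41,4],[42,0],[43,1],[46,1],[48,1],[49,2],[49,4],[52,4],[53,0],[54,4],[61,4],[62,0],[63,1],[68,3],[68,4]]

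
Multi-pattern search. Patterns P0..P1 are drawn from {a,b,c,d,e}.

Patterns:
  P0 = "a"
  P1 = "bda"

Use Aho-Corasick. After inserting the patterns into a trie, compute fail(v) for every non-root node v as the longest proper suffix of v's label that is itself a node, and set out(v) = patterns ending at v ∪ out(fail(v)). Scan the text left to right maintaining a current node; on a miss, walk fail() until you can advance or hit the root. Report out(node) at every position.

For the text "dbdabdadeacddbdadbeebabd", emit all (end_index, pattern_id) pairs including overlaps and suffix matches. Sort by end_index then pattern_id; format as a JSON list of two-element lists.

Build:
Trie nodes:
  n0 'ε': a→1 b→2
  n1 'a': ·  [P0 ends]
  n2 'b': d→3
  n3 'bd': a→4
  n4 'bda': ·  [P1 ends]

BFS fail/out derivation:
  n1('a'): parent n0 fail=0; on 'a' 0 → fail=0;  out {0}∪∅={0}
  n2('b'): parent n0 fail=0; on 'b' 0 → fail=0;  out ∅∪∅=∅
  n3('bd'): parent n2 fail=0; on 'd' 0 → fail=0;  out ∅∪∅=∅
  n4('bda'): parent n3 fail=0; on 'a' 0 → fail=1;  out {1}∪{0}={0,1}

Run:
[0] read 'd'  n0⇒n0
[1] read 'b'  n0⇒n2
[2] read 'd'  n2⇒n3
[3] read 'a'  n3⇒n4  → match P0@[3:3],P1@[1:3]
[4] read 'b'  n4⇒n2 (fail-walked)
[5] read 'd'  n2⇒n3
[6] read 'a'  n3⇒n4  → match P0@[6:6],P1@[4:6]
[7] read 'd'  n4⇒n0 (fail-walked)
[8] read 'e'  n0⇒n0
[9] read 'a'  n0⇒n1  → match P0@[9:9]
[10] read 'c'  n1⇒n0 (fail-walked)
[11] read 'd'  n0⇒n0
[12] read 'd'  n0⇒n0
[13] read 'b'  n0⇒n2
[14] read 'd'  n2⇒n3
[15] read 'a'  n3⇒n4  → match P0@[15:15],P1@[13:15]
[16] read 'd'  n4⇒n0 (fail-walked)
[17] read 'b'  n0⇒n2
[18] read 'e'  n2⇒n0 (fail-walked)
[19] read 'e'  n0⇒n0
[20] read 'b'  n0⇒n2
[21] read 'a'  n2⇒n1 (fail-walked)  → match P0@[21:21]
[22] read 'b'  n1⇒n2 (fail-walked)
[23] read 'd'  n2⇒n3

Result: [[3,0],[3,1],[6,0],[6,1],[9,0],[15,0],[15,1],[21,0]]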